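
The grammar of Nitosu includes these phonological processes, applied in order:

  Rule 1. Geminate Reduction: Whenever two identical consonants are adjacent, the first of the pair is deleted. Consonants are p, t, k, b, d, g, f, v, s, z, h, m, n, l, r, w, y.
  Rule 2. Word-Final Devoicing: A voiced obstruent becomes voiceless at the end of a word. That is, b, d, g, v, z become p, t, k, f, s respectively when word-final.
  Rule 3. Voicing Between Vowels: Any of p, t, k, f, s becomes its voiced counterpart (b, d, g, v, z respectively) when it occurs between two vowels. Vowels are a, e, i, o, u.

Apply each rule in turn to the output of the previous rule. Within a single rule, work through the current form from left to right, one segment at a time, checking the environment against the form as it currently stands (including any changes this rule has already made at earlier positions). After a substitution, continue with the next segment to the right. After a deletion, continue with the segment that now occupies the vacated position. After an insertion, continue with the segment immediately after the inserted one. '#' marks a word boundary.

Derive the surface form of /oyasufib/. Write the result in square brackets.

[oyazuvip]

Rule 1 Geminate Reduction: no change — [oyasufib]
Rule 2 Word-Final Devoicing: [oyasufib] → [oyasufip]
Rule 3 Voicing Between Vowels: [oyasufip] → [oyazuvip]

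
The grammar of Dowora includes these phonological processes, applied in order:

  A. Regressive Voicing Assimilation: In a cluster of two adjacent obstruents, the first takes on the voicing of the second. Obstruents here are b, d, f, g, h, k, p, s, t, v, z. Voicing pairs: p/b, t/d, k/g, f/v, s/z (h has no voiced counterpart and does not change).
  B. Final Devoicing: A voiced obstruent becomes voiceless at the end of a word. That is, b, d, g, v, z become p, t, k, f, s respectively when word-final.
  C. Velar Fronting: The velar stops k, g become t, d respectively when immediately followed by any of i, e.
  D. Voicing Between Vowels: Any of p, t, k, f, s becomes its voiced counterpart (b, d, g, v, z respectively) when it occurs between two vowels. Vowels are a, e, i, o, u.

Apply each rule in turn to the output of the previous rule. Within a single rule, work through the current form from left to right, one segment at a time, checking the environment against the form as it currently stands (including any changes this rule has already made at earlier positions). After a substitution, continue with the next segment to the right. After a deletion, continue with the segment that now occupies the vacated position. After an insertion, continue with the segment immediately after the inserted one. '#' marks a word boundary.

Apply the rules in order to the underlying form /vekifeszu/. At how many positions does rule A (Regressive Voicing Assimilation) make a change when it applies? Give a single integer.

1

A Regressive Voicing Assimilation: [vekifeszu] → [vekifezzu]
B Final Devoicing: no change — [vekifezzu]
C Velar Fronting: [vekifezzu] → [vetifezzu]
D Voicing Between Vowels: [vetifezzu] → [vedivezzu]
Rule A changed 1 position(s).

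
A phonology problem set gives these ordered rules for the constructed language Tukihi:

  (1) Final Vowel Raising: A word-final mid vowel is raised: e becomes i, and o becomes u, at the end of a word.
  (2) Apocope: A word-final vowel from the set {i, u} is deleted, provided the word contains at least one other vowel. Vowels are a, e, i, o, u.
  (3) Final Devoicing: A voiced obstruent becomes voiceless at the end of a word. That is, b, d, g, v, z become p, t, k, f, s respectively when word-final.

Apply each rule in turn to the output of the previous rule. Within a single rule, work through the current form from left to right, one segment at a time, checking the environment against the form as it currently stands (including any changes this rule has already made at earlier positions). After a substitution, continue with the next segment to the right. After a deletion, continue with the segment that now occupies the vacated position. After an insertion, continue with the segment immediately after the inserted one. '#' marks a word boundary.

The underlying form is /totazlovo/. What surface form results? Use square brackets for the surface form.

[totazlof]

(1) Final Vowel Raising: [totazlovo] → [totazlovu]
(2) Apocope: [totazlovu] → [totazlov]
(3) Final Devoicing: [totazlov] → [totazlof]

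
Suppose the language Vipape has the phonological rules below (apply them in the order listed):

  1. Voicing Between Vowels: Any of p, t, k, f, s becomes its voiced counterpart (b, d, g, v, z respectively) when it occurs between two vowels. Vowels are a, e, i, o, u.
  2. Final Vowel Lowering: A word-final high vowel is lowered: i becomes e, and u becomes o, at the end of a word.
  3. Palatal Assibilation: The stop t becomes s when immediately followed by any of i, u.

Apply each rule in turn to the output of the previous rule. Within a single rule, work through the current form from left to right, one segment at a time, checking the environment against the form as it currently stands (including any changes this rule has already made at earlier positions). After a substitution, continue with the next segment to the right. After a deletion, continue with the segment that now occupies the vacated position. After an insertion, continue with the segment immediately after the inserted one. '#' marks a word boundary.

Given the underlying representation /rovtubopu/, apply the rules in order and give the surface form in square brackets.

[rovsubobo]

1 Voicing Between Vowels: [rovtubopu] → [rovtubobu]
2 Final Vowel Lowering: [rovtubobu] → [rovtubobo]
3 Palatal Assibilation: [rovtubobo] → [rovsubobo]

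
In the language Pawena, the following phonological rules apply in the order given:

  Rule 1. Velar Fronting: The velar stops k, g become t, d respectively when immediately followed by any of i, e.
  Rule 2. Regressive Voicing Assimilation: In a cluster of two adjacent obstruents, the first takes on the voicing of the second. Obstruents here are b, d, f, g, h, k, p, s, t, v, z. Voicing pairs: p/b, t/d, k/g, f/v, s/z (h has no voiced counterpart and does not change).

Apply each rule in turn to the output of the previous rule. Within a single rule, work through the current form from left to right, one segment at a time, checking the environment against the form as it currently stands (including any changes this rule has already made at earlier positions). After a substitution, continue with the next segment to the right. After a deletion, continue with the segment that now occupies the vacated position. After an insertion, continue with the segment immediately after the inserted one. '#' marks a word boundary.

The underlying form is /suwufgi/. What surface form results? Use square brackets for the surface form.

Rule 1 Velar Fronting: [suwufgi] → [suwufdi]
Rule 2 Regressive Voicing Assimilation: [suwufdi] → [suwuvdi]

[suwuvdi]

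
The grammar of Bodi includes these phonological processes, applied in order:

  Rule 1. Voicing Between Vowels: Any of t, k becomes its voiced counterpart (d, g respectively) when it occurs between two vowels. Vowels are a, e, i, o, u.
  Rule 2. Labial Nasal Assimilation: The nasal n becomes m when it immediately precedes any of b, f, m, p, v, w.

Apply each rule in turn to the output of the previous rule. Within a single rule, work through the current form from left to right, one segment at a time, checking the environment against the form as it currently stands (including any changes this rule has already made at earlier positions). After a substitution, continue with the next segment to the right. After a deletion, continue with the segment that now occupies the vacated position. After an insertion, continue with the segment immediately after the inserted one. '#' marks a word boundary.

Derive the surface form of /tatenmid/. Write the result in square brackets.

[tademmid]

Rule 1 Voicing Between Vowels: [tatenmid] → [tadenmid]
Rule 2 Labial Nasal Assimilation: [tadenmid] → [tademmid]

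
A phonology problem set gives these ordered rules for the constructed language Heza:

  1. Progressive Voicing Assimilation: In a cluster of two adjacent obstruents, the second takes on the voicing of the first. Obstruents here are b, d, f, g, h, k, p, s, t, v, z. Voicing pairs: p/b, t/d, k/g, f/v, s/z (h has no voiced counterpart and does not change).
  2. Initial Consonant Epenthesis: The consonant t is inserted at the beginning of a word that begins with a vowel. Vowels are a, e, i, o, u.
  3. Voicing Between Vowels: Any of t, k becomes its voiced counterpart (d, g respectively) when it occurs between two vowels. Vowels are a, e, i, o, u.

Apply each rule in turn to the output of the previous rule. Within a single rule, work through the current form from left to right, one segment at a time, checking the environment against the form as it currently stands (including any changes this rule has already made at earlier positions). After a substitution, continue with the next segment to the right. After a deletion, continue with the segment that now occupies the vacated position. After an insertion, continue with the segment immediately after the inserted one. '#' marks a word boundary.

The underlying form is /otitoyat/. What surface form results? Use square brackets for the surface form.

[todidoyat]

1 Progressive Voicing Assimilation: no change — [otitoyat]
2 Initial Consonant Epenthesis: [otitoyat] → [totitoyat]
3 Voicing Between Vowels: [totitoyat] → [todidoyat]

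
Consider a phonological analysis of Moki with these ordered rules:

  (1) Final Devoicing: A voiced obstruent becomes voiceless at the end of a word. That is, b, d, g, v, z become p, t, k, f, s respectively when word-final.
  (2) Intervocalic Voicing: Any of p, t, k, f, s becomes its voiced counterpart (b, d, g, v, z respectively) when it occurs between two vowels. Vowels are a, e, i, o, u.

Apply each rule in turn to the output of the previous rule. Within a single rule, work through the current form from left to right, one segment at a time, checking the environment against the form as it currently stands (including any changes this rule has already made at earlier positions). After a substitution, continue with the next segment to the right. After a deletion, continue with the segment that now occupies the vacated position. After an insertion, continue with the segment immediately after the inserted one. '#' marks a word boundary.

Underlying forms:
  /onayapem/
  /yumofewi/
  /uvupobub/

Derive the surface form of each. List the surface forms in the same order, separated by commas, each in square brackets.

[onayabem], [yumovewi], [uvubobup]

/onayapem/:
  (1) Final Devoicing: no change — [onayapem]
  (2) Intervocalic Voicing: [onayapem] → [onayabem]
/yumofewi/:
  (1) Final Devoicing: no change — [yumofewi]
  (2) Intervocalic Voicing: [yumofewi] → [yumovewi]
/uvupobub/:
  (1) Final Devoicing: [uvupobub] → [uvupobup]
  (2) Intervocalic Voicing: [uvupobup] → [uvubobup]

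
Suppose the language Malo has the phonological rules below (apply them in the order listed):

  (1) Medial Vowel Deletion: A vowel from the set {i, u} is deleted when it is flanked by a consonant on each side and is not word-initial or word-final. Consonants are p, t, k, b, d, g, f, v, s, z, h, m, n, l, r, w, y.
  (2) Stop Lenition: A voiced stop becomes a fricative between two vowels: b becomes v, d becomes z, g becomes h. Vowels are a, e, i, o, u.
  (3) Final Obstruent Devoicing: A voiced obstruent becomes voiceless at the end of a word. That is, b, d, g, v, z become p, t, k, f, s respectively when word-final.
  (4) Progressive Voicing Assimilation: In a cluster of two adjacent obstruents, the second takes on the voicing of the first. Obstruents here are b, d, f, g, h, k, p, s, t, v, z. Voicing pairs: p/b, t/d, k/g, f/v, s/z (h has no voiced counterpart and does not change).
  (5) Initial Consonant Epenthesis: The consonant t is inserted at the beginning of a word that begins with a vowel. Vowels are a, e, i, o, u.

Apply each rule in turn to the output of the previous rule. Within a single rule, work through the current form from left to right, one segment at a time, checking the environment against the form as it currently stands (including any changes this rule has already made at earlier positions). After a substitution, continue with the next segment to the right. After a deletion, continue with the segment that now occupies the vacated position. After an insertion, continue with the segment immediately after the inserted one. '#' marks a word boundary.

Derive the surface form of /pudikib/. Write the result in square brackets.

(1) Medial Vowel Deletion: [pudikib] → [pdkb]
(2) Stop Lenition: no change — [pdkb]
(3) Final Obstruent Devoicing: [pdkb] → [pdkp]
(4) Progressive Voicing Assimilation: [pdkp] → [ptkp]
(5) Initial Consonant Epenthesis: no change — [ptkp]

[ptkp]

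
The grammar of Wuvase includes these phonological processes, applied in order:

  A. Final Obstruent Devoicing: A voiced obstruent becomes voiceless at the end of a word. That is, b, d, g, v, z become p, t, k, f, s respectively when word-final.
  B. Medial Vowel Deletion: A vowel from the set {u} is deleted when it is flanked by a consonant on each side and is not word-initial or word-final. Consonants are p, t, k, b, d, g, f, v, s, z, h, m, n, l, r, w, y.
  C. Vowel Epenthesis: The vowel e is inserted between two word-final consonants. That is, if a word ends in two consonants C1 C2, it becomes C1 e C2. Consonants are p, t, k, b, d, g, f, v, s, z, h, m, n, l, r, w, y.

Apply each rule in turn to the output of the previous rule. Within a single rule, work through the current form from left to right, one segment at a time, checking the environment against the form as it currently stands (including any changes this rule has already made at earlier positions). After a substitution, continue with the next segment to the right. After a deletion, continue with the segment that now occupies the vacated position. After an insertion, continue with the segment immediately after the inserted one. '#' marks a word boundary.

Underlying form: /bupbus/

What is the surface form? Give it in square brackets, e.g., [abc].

[bpbes]

A Final Obstruent Devoicing: no change — [bupbus]
B Medial Vowel Deletion: [bupbus] → [bpbs]
C Vowel Epenthesis: [bpbs] → [bpbes]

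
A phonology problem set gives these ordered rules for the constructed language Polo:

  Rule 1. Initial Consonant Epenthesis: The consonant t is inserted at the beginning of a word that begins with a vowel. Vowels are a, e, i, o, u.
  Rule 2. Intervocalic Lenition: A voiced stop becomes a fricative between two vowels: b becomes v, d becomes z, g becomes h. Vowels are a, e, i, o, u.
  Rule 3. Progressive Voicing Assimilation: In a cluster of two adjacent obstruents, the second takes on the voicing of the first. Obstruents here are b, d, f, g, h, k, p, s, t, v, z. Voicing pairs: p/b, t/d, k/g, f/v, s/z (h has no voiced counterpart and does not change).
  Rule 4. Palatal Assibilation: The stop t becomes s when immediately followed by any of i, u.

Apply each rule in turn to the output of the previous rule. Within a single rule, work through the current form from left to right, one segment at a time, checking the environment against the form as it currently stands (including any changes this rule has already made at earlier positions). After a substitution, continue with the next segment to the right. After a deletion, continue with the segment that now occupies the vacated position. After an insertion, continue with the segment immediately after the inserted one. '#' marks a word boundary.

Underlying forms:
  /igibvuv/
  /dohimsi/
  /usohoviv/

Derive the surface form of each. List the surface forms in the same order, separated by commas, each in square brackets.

[sihibvuv], [dohimsi], [susohoviv]

/igibvuv/:
  Rule 1 Initial Consonant Epenthesis: [igibvuv] → [tigibvuv]
  Rule 2 Intervocalic Lenition: [tigibvuv] → [tihibvuv]
  Rule 3 Progressive Voicing Assimilation: no change — [tihibvuv]
  Rule 4 Palatal Assibilation: [tihibvuv] → [sihibvuv]
/dohimsi/:
  Rule 1 Initial Consonant Epenthesis: no change — [dohimsi]
  Rule 2 Intervocalic Lenition: no change — [dohimsi]
  Rule 3 Progressive Voicing Assimilation: no change — [dohimsi]
  Rule 4 Palatal Assibilation: no change — [dohimsi]
/usohoviv/:
  Rule 1 Initial Consonant Epenthesis: [usohoviv] → [tusohoviv]
  Rule 2 Intervocalic Lenition: no change — [tusohoviv]
  Rule 3 Progressive Voicing Assimilation: no change — [tusohoviv]
  Rule 4 Palatal Assibilation: [tusohoviv] → [susohoviv]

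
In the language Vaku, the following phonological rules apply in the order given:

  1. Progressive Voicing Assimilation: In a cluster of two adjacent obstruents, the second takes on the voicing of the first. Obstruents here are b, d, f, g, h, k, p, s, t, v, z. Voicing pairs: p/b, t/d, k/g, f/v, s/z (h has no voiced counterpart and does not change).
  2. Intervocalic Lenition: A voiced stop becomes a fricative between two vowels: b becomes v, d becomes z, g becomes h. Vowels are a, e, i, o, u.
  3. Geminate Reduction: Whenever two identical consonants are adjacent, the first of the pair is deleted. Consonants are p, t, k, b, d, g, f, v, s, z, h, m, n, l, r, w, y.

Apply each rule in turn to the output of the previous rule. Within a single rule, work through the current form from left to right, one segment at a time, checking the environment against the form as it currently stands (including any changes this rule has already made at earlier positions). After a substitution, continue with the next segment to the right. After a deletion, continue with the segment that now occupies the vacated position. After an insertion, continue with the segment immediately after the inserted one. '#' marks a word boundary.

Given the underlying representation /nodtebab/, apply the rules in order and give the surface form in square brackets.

1 Progressive Voicing Assimilation: [nodtebab] → [noddebab]
2 Intervocalic Lenition: [noddebab] → [noddevab]
3 Geminate Reduction: [noddevab] → [nodevab]

[nodevab]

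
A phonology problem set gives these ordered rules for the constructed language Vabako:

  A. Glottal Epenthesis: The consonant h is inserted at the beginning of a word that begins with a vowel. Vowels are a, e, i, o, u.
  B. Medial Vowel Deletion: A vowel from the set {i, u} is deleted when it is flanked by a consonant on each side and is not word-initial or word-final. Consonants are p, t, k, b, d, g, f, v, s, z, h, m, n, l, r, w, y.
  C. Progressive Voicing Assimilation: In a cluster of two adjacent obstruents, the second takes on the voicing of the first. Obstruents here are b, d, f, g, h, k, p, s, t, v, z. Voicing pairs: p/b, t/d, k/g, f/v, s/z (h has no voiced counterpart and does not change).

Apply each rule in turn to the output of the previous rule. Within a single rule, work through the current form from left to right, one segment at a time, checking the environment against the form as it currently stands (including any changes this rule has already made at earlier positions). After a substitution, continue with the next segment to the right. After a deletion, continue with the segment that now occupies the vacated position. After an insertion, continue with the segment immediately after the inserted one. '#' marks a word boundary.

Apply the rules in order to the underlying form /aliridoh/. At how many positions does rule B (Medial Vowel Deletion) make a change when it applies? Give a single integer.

2

A Glottal Epenthesis: [aliridoh] → [haliridoh]
B Medial Vowel Deletion: [haliridoh] → [halrdoh]
C Progressive Voicing Assimilation: no change — [halrdoh]
Rule B changed 2 position(s).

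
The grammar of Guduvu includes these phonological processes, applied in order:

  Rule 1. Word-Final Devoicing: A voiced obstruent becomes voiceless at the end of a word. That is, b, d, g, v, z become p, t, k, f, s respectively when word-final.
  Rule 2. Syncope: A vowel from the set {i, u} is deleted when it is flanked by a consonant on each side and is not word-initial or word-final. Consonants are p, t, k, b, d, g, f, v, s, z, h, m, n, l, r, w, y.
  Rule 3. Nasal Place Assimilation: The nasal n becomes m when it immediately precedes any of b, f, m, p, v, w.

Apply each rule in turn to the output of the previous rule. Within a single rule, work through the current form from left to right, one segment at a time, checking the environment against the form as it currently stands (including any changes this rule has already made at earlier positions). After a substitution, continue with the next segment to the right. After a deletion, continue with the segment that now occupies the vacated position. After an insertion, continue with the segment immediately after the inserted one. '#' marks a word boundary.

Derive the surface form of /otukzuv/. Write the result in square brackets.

[otkzf]

Rule 1 Word-Final Devoicing: [otukzuv] → [otukzuf]
Rule 2 Syncope: [otukzuf] → [otkzf]
Rule 3 Nasal Place Assimilation: no change — [otkzf]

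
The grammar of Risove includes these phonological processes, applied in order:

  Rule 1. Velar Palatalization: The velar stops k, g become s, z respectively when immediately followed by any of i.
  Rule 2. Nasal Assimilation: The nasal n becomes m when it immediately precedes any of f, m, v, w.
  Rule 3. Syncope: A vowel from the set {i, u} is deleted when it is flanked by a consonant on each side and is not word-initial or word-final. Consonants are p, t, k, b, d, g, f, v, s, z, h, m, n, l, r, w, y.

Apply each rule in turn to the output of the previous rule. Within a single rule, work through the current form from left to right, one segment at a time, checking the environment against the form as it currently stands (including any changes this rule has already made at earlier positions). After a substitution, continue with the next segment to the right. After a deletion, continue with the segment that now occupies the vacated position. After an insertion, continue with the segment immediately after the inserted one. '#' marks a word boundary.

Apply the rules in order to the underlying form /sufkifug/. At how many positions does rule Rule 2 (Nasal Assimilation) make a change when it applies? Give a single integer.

Rule 1 Velar Palatalization: [sufkifug] → [sufsifug]
Rule 2 Nasal Assimilation: no change — [sufsifug]
Rule 3 Syncope: [sufsifug] → [sfsfg]
Rule Rule 2 changed 0 position(s).

0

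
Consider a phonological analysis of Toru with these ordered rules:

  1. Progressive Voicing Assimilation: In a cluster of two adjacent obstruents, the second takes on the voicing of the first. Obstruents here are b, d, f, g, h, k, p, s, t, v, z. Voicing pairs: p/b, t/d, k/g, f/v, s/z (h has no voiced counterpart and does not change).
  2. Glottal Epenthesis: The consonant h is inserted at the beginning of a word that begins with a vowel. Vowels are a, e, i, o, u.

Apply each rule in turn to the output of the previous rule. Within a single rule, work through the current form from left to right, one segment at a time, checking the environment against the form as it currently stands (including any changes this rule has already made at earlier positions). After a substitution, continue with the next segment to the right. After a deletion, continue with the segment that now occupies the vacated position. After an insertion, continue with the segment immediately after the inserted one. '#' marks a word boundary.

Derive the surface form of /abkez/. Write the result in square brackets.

1 Progressive Voicing Assimilation: [abkez] → [abgez]
2 Glottal Epenthesis: [abgez] → [habgez]

[habgez]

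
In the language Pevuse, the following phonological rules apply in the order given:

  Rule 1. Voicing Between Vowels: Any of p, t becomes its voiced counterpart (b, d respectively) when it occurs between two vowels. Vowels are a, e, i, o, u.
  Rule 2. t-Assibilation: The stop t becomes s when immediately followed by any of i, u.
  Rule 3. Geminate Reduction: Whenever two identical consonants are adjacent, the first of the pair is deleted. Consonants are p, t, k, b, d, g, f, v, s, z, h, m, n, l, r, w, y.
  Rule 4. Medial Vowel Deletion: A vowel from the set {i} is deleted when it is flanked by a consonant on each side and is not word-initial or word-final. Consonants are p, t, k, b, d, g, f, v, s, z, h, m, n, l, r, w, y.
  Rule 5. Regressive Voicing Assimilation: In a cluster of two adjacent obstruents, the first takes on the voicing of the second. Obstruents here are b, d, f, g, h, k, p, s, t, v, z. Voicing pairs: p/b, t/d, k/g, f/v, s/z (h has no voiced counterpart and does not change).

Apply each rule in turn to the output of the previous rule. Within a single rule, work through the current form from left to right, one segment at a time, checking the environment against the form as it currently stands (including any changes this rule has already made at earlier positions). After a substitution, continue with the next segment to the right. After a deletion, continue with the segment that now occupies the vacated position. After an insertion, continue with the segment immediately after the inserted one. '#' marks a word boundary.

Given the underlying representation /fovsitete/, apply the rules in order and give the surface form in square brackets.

[fofzdede]

Rule 1 Voicing Between Vowels: [fovsitete] → [fovsidede]
Rule 2 t-Assibilation: no change — [fovsidede]
Rule 3 Geminate Reduction: no change — [fovsidede]
Rule 4 Medial Vowel Deletion: [fovsidede] → [fovsdede]
Rule 5 Regressive Voicing Assimilation: [fovsdede] → [fofzdede]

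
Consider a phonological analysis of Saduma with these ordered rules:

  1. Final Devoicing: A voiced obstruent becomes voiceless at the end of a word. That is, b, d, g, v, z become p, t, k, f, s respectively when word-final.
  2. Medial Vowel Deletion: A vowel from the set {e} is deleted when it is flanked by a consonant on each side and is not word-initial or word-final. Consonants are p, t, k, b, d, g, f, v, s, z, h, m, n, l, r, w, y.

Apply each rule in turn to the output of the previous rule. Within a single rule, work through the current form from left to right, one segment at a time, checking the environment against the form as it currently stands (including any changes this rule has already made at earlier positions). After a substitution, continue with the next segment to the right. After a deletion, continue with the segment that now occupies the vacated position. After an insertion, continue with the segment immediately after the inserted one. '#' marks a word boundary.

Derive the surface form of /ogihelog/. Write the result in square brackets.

[ogihlok]

1 Final Devoicing: [ogihelog] → [ogihelok]
2 Medial Vowel Deletion: [ogihelok] → [ogihlok]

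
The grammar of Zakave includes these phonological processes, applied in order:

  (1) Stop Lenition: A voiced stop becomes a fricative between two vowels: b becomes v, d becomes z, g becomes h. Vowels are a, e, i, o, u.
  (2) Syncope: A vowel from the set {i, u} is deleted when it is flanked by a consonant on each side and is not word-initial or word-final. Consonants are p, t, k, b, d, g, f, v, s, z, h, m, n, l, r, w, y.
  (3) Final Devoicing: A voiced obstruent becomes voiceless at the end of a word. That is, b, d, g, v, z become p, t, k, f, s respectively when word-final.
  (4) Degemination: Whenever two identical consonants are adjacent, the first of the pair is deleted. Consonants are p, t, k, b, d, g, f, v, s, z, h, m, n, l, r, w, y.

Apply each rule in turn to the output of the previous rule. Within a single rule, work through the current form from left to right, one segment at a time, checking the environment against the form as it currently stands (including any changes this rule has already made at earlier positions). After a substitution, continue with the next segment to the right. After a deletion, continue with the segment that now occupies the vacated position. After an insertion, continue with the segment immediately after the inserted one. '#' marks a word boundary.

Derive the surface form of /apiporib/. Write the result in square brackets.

[aporp]

(1) Stop Lenition: no change — [apiporib]
(2) Syncope: [apiporib] → [apporb]
(3) Final Devoicing: [apporb] → [apporp]
(4) Degemination: [apporp] → [aporp]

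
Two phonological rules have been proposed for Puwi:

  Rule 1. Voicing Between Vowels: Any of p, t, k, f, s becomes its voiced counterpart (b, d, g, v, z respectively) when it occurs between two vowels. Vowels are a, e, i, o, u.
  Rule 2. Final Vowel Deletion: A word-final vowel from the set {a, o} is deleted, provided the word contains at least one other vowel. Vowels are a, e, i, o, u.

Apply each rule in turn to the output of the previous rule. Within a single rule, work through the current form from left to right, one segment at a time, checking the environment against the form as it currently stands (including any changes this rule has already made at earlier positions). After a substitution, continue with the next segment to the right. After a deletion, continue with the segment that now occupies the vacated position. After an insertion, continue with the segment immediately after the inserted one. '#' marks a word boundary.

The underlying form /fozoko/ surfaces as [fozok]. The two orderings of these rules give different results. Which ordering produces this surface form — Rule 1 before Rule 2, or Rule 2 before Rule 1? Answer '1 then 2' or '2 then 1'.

2 then 1

Order 1 then 2:
  1 Voicing Between Vowels: [fozoko] → [fozogo]
  2 Final Vowel Deletion: [fozogo] → [fozog]
  result: [fozog]
Order 2 then 1:
  2 Final Vowel Deletion: [fozoko] → [fozok]
  1 Voicing Between Vowels: no change — [fozok]
  result: [fozok]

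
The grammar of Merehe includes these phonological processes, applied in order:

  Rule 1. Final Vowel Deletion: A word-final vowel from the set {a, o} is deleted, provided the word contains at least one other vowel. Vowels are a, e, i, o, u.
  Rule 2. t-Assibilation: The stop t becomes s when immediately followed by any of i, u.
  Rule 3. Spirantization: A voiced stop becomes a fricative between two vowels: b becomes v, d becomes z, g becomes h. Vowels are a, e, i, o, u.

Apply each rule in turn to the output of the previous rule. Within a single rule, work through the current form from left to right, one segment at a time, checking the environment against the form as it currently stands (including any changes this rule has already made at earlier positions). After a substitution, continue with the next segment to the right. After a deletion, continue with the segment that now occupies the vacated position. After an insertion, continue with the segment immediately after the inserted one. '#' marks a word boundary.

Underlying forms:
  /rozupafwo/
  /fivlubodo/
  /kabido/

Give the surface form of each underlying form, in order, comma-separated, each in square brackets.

[rozupafw], [fivluvod], [kavid]

/rozupafwo/:
  Rule 1 Final Vowel Deletion: [rozupafwo] → [rozupafw]
  Rule 2 t-Assibilation: no change — [rozupafw]
  Rule 3 Spirantization: no change — [rozupafw]
/fivlubodo/:
  Rule 1 Final Vowel Deletion: [fivlubodo] → [fivlubod]
  Rule 2 t-Assibilation: no change — [fivlubod]
  Rule 3 Spirantization: [fivlubod] → [fivluvod]
/kabido/:
  Rule 1 Final Vowel Deletion: [kabido] → [kabid]
  Rule 2 t-Assibilation: no change — [kabid]
  Rule 3 Spirantization: [kabid] → [kavid]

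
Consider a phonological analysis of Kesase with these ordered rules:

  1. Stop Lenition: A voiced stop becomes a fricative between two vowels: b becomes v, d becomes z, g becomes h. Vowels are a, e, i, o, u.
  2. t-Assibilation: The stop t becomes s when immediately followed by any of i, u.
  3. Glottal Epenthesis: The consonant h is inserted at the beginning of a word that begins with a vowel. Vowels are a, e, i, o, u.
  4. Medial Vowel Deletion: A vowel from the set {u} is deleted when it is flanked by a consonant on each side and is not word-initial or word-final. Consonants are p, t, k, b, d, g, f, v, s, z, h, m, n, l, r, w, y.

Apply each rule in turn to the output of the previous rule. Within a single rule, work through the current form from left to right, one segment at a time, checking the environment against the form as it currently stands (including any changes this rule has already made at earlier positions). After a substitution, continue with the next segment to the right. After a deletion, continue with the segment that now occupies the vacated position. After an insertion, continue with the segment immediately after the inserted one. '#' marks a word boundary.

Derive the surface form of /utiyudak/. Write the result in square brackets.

[hsiyzak]

1 Stop Lenition: [utiyudak] → [utiyuzak]
2 t-Assibilation: [utiyuzak] → [usiyuzak]
3 Glottal Epenthesis: [usiyuzak] → [husiyuzak]
4 Medial Vowel Deletion: [husiyuzak] → [hsiyzak]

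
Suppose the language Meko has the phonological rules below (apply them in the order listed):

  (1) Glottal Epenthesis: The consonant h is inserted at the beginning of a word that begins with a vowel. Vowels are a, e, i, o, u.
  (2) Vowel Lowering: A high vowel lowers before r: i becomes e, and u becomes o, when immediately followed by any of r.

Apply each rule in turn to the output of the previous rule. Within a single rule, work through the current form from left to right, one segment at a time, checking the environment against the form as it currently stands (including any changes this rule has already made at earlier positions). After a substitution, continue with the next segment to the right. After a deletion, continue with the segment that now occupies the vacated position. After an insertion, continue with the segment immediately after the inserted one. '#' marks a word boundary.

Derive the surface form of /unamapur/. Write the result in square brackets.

(1) Glottal Epenthesis: [unamapur] → [hunamapur]
(2) Vowel Lowering: [hunamapur] → [hunamapor]

[hunamapor]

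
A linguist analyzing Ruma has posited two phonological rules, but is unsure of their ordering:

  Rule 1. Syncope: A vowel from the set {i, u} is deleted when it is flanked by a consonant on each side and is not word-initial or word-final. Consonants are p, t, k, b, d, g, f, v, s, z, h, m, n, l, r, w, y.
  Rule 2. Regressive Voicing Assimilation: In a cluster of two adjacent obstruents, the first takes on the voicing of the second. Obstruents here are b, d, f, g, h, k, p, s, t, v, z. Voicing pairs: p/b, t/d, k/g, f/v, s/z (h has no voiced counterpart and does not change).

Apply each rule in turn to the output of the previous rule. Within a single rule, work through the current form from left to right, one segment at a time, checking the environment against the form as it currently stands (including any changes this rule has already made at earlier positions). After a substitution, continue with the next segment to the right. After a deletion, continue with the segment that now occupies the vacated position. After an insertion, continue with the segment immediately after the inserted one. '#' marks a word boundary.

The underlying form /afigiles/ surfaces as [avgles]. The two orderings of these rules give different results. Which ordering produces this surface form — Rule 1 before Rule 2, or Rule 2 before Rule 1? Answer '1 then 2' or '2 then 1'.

Order 1 then 2:
  1 Syncope: [afigiles] → [afgles]
  2 Regressive Voicing Assimilation: [afgles] → [avgles]
  result: [avgles]
Order 2 then 1:
  2 Regressive Voicing Assimilation: no change — [afigiles]
  1 Syncope: [afigiles] → [afgles]
  result: [afgles]

1 then 2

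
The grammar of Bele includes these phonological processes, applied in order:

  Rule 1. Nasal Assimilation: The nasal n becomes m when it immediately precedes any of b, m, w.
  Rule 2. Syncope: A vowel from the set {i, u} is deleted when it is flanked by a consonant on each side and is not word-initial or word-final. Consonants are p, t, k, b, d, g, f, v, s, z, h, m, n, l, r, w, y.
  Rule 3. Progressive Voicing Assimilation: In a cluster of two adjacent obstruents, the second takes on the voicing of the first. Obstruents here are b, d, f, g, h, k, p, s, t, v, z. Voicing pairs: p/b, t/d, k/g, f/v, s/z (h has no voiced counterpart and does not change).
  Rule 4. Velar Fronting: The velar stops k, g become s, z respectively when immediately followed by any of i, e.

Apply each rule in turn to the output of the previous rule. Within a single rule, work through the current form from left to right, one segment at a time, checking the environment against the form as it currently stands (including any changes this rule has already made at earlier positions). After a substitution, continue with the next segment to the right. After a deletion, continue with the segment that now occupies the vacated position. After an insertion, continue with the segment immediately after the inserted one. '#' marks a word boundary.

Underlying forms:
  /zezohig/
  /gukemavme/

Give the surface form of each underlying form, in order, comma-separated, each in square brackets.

/zezohig/:
  Rule 1 Nasal Assimilation: no change — [zezohig]
  Rule 2 Syncope: [zezohig] → [zezohg]
  Rule 3 Progressive Voicing Assimilation: [zezohg] → [zezohk]
  Rule 4 Velar Fronting: no change — [zezohk]
/gukemavme/:
  Rule 1 Nasal Assimilation: no change — [gukemavme]
  Rule 2 Syncope: [gukemavme] → [gkemavme]
  Rule 3 Progressive Voicing Assimilation: [gkemavme] → [ggemavme]
  Rule 4 Velar Fronting: [ggemavme] → [gzemavme]

[zezohk], [gzemavme]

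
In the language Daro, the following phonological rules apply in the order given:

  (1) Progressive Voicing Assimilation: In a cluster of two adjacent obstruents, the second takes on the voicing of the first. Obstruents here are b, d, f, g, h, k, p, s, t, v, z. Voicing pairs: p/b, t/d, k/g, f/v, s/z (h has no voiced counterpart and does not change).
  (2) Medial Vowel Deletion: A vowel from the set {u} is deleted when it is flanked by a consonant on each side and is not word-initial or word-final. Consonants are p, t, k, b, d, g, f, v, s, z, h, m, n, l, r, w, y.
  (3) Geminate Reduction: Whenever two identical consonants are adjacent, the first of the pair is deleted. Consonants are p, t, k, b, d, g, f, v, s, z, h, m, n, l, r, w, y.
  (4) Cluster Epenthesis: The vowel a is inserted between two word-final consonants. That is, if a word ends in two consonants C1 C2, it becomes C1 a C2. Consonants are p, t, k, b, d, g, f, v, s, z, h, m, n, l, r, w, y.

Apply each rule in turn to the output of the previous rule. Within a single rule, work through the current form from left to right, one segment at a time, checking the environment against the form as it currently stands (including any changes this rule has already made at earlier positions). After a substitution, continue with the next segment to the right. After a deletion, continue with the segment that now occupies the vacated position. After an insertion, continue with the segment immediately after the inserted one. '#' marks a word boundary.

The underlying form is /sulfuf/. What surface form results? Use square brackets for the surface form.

(1) Progressive Voicing Assimilation: no change — [sulfuf]
(2) Medial Vowel Deletion: [sulfuf] → [slff]
(3) Geminate Reduction: [slff] → [slf]
(4) Cluster Epenthesis: [slf] → [slaf]

[slaf]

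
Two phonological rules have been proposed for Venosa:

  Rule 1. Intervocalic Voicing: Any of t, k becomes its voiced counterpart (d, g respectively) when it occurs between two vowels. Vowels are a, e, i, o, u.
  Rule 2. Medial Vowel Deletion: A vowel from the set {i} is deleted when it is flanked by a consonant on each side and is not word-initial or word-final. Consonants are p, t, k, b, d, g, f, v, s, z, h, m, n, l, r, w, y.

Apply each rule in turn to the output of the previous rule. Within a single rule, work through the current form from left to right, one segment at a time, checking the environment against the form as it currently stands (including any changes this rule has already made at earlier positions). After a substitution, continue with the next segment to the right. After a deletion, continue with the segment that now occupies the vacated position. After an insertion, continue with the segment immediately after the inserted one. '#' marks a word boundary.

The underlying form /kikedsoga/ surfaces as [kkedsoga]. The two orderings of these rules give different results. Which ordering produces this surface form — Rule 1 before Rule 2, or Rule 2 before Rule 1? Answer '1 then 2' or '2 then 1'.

2 then 1

Order 1 then 2:
  1 Intervocalic Voicing: [kikedsoga] → [kigedsoga]
  2 Medial Vowel Deletion: [kigedsoga] → [kgedsoga]
  result: [kgedsoga]
Order 2 then 1:
  2 Medial Vowel Deletion: [kikedsoga] → [kkedsoga]
  1 Intervocalic Voicing: no change — [kkedsoga]
  result: [kkedsoga]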